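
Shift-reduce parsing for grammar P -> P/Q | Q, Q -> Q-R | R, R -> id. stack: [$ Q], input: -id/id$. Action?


shift '-' to continue Q -> Q-R
Action: shift


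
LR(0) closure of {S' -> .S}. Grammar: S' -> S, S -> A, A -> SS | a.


Start: S' -> .S
For each item with dot before a nonterminal B, add B -> .γ for every B-production
Closure: [S' -> .S, S -> .A, A -> .SS, A -> .a]


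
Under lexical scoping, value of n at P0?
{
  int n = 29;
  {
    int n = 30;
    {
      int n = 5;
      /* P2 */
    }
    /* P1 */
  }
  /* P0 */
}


n declared in the same block as P0
n = 29


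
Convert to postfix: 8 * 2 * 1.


Left to right (same or higher precedence on left)
Postfix: 8 2 * 1 *


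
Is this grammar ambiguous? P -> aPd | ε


balanced a^n…d^n: each string has a unique parse
Unambiguous


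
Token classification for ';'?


Pattern: delimiter/punctuation
Type: PUNCTUATION


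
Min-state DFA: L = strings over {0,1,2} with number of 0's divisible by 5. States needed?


Track (count of 0) mod 5: states 0..4, accept at 0
Minimal DFA: 5 states


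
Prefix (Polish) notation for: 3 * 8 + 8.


left-to-right (same/higher precedence on left): tree is (+ (* 3 8) 8)
Prefix: + * 3 8 8


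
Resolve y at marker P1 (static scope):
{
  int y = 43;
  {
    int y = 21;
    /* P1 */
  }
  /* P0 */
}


y declared in the same block as P1
y = 21


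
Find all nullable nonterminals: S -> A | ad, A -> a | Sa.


A nonterminal is nullable iff some alternative derives ε (directly, or every symbol in it is nullable)
Nullable: {}


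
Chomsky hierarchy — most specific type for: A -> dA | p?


Right-linear: every RHS is a terminal or a terminal followed by one nonterminal
Classification: Type 3 (Regular)


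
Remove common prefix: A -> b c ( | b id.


Common prefix: 'b'
Factored: A -> b A', A' -> c ( | id


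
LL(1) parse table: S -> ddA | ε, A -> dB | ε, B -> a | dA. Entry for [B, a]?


For [B, a]: 'a' ∈ FIRST(a)
Entry: B -> a


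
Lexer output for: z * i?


Scan left to right, longest-match per lexeme
Tokens: ID(z), OP(*), ID(i)


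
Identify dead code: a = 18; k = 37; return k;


a is assigned but never read
Dead: 'a = 18'


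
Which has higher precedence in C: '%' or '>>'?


'%' is multiplicative (level 10); '>>' is shift (level 8)
Higher level binds tighter
'%' has higher precedence than '>>'


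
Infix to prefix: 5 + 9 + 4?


left-to-right (same/higher precedence on left): tree is (+ (+ 5 9) 4)
Prefix: + + 5 9 4


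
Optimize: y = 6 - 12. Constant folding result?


6 - 12 = -6 at compile time
Optimized: y = -6


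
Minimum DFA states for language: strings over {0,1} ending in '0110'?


Track the longest suffix of input matching a prefix of '0110': 5 classes (prefixes of length 0..4)
Minimal DFA: 5 states


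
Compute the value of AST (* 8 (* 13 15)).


Evaluate inner: (* 13 15) = 195
Evaluate root: (* 8 195) = 1560
Result: 1560


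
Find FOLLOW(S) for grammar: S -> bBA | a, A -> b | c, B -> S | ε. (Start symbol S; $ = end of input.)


$ ∈ FOLLOW(S). For each A -> αBβ: add FIRST(β)\{ε} to FOLLOW(B); if β nullable, add FOLLOW(A).
FOLLOW(S) = {$, b, c}


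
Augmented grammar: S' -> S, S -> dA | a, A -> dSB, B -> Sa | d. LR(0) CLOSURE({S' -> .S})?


Start: S' -> .S
For each item with dot before a nonterminal B, add B -> .γ for every B-production
Closure: [S' -> .S, S -> .dA, S -> .a]


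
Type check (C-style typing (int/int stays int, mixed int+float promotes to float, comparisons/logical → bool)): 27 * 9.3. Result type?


Operand types: int * float
Rule: mixed int/float promotes to float; int/int stays int
Result type: float


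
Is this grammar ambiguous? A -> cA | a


right-linear, alternatives start with distinct terminals 'c' vs 'a': unique leftmost derivation
Unambiguous


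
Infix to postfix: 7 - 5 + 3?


Left to right (same or higher precedence on left)
Postfix: 7 5 - 3 +


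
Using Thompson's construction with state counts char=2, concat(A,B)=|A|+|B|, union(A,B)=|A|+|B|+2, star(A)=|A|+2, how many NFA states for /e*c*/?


Syntax tree has 2 char leaf(s), 0 union(s), 2 star(s)
chars contribute 2×2 = 4; each union adds +2; each star adds +2
Total: 4 + 0 + 4 = 8 states


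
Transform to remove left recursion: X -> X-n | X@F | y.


Left-recursive alternatives: X-n, X@F; non-recursive: y
Introduce X': X -> yX', X' -> -nX' | @FX' | ε


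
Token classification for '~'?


Pattern: operator symbol
Type: OPERATOR


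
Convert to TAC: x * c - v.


Break into single-operator statements:
t1 = x * c
t2 = t1 - v


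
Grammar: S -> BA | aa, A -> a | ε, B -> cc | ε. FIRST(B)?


Per alternative of B: FIRST(cc) = {c}; FIRST(ε) = {ε}
FIRST(B) = {c, ε}


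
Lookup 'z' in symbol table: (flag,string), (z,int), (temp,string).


Lookup 'z' → type int


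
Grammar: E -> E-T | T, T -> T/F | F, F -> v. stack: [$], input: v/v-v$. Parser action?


no handle on stack; shift 'v'
Action: shift


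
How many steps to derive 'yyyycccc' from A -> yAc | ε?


Derivation: A => yAc => yyAcc => yyyAccc => yyyyAcccc => yyyycccc
Steps: 5


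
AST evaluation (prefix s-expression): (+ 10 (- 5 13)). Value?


Evaluate inner: (- 5 13) = -8
Evaluate root: (+ 10 -8) = 2
Result: 2


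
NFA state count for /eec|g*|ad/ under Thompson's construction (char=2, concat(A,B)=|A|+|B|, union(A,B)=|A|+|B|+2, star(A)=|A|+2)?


Syntax tree has 6 char leaf(s), 2 union(s), 1 star(s)
chars contribute 6×2 = 12; each union adds +2; each star adds +2
Total: 12 + 4 + 2 = 18 states


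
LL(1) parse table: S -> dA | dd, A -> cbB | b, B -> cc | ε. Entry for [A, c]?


For [A, c]: 'c' ∈ FIRST(cbB)
Entry: A -> cbB


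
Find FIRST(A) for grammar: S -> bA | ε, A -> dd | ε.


Per alternative of A: FIRST(dd) = {d}; FIRST(ε) = {ε}
FIRST(A) = {d, ε}


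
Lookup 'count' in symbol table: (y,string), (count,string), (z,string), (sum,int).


Lookup 'count' → type string


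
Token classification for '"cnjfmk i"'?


Pattern: double-quoted sequence
Type: STRING_LITERAL


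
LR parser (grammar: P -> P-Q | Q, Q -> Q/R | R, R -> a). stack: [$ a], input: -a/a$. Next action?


'a' on top is the handle for R -> a
Action: reduce (R -> a)


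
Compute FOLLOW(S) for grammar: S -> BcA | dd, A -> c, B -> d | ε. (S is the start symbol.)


$ ∈ FOLLOW(S). For each A -> αBβ: add FIRST(β)\{ε} to FOLLOW(B); if β nullable, add FOLLOW(A).
FOLLOW(S) = {$}


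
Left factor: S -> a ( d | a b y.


Common prefix: 'a'
Factored: S -> a S', S' -> ( d | b y


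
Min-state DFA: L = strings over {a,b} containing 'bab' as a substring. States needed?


KMP-style automaton: 3 progress states + 1 absorbing accept = 4
Minimal DFA: 4 states


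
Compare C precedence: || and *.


'*' is multiplicative (level 10); '||' is logical OR (level 1)
Higher level binds tighter
'*' has higher precedence than '||'


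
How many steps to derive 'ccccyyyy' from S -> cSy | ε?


Derivation: S => cSy => ccSyy => cccSyyy => ccccSyyyy => ccccyyyy
Steps: 5


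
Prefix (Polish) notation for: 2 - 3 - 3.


left-to-right (same/higher precedence on left): tree is (- (- 2 3) 3)
Prefix: - - 2 3 3


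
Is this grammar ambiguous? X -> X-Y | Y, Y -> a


precedence layered via separate nonterminal Y: deterministic
Unambiguous


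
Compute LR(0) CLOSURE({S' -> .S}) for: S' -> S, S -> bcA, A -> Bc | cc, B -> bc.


Start: S' -> .S
For each item with dot before a nonterminal B, add B -> .γ for every B-production
Closure: [S' -> .S, S -> .bcA]


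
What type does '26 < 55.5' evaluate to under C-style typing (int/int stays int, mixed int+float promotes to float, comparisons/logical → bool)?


Operand types: int < float
Rule: comparison yields bool
Result type: bool


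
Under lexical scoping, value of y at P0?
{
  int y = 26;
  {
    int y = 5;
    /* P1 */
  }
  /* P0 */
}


y declared in the same block as P0
y = 26


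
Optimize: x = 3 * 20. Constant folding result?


3 * 20 = 60 at compile time
Optimized: x = 60


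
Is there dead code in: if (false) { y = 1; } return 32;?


condition is constant false, so the whole block is unreachable
Dead: 'if (false) { y = 1; }'


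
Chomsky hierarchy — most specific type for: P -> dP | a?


Right-linear: every RHS is a terminal or a terminal followed by one nonterminal
Classification: Type 3 (Regular)


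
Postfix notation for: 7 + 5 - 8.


Left to right (same or higher precedence on left)
Postfix: 7 5 + 8 -


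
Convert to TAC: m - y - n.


Break into single-operator statements:
t1 = m - y
t2 = t1 - n


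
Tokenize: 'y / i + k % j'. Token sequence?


Scan left to right, longest-match per lexeme
Tokens: ID(y), OP(/), ID(i), OP(+), ID(k), OP(%), ID(j)


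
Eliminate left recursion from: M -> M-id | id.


Left-recursive alternatives: M-id; non-recursive: id
Introduce M': M -> idM', M' -> -idM' | ε


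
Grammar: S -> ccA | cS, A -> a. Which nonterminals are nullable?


A nonterminal is nullable iff some alternative derives ε (directly, or every symbol in it is nullable)
Nullable: {}


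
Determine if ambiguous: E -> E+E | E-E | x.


'x+x-x' has two parse trees (no precedence encoded between + and -)
Ambiguous


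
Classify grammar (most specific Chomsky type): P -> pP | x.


Right-linear: every RHS is a terminal or a terminal followed by one nonterminal
Classification: Type 3 (Regular)


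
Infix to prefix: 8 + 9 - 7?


left-to-right (same/higher precedence on left): tree is (- (+ 8 9) 7)
Prefix: - + 8 9 7


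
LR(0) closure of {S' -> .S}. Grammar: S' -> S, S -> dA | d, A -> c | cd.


Start: S' -> .S
For each item with dot before a nonterminal B, add B -> .γ for every B-production
Closure: [S' -> .S, S -> .dA, S -> .d]


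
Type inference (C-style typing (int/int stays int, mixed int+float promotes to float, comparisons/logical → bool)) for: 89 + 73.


Operand types: int + int
Rule: mixed int/float promotes to float; int/int stays int
Result type: int


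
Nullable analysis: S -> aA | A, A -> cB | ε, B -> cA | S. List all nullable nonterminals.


A nonterminal is nullable iff some alternative derives ε (directly, or every symbol in it is nullable)
Nullable: {A, B, S}


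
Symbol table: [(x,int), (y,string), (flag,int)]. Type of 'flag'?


Lookup 'flag' → type int


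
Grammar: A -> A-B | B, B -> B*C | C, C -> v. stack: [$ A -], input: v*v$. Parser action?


no handle ('A-' is not any RHS); shift 'v'
Action: shift


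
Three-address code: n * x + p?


Break into single-operator statements:
t1 = n * x
t2 = t1 + p


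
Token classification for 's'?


Pattern: letter/underscore followed by alphanumerics, not a keyword
Type: IDENTIFIER


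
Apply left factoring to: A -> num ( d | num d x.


Common prefix: 'num'
Factored: A -> num A', A' -> ( d | d x


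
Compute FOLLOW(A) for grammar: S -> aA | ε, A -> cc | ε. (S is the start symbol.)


$ ∈ FOLLOW(S). For each A -> αBβ: add FIRST(β)\{ε} to FOLLOW(B); if β nullable, add FOLLOW(A).
FOLLOW(A) = {$}


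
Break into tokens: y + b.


Scan left to right, longest-match per lexeme
Tokens: ID(y), OP(+), ID(b)


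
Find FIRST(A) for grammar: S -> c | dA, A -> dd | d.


Per alternative of A: FIRST(dd) = {d}; FIRST(d) = {d}
FIRST(A) = {d}


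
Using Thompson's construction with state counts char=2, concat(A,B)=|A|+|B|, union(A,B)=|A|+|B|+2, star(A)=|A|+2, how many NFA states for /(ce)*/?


Syntax tree has 2 char leaf(s), 0 union(s), 1 star(s)
chars contribute 2×2 = 4; each union adds +2; each star adds +2
Total: 4 + 0 + 2 = 6 states


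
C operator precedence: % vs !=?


'%' is multiplicative (level 10); '!=' is equality (level 6)
Higher level binds tighter
'%' has higher precedence than '!='


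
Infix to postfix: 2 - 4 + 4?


Left to right (same or higher precedence on left)
Postfix: 2 4 - 4 +


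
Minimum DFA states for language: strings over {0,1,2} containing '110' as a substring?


KMP-style automaton: 3 progress states + 1 absorbing accept = 4
Minimal DFA: 4 states


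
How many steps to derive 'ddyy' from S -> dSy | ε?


Derivation: S => dSy => ddSyy => ddyy
Steps: 3


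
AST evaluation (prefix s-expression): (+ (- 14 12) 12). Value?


Evaluate inner: (- 14 12) = 2
Evaluate root: (+ 2 12) = 14
Result: 14


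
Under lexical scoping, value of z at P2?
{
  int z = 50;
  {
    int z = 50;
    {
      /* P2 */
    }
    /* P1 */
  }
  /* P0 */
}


P2's block does not declare z; resolves to the enclosing declaration at depth 1
z = 50


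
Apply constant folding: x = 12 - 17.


12 - 17 = -5 at compile time
Optimized: x = -5


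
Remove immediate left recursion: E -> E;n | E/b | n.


Left-recursive alternatives: E;n, E/b; non-recursive: n
Introduce E': E -> nE', E' -> ;nE' | /bE' | ε


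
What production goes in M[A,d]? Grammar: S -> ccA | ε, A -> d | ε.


For [A, d]: 'd' ∈ FIRST(d)
Entry: A -> d


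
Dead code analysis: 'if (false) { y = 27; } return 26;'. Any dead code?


condition is constant false, so the whole block is unreachable
Dead: 'if (false) { y = 27; }'


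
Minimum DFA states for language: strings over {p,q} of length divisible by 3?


Track length mod 3: states 0..2, accept at 0
Minimal DFA: 3 states


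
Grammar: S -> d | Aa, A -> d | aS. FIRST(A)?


Per alternative of A: FIRST(d) = {d}; FIRST(aS) = {a}
FIRST(A) = {a, d}


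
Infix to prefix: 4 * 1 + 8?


left-to-right (same/higher precedence on left): tree is (+ (* 4 1) 8)
Prefix: + * 4 1 8


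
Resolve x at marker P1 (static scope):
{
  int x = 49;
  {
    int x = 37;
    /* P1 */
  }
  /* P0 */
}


x declared in the same block as P1
x = 37


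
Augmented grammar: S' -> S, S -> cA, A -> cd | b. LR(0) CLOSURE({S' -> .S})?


Start: S' -> .S
For each item with dot before a nonterminal B, add B -> .γ for every B-production
Closure: [S' -> .S, S -> .cA]


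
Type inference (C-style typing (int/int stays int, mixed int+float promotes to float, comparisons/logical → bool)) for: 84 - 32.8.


Operand types: int - float
Rule: mixed int/float promotes to float; int/int stays int
Result type: float


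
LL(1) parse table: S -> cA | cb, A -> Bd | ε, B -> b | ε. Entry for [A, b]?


For [A, b]: 'b' ∈ FIRST(Bd)
Entry: A -> Bd


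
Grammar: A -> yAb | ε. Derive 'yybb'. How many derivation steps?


Derivation: A => yAb => yyAbb => yybb
Steps: 3


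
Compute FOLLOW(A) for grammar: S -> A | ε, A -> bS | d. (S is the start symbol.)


$ ∈ FOLLOW(S). For each A -> αBβ: add FIRST(β)\{ε} to FOLLOW(B); if β nullable, add FOLLOW(A).
FOLLOW(A) = {$}


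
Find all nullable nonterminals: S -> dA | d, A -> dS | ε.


A nonterminal is nullable iff some alternative derives ε (directly, or every symbol in it is nullable)
Nullable: {A}


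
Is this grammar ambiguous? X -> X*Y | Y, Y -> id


precedence layered via separate nonterminal Y: deterministic
Unambiguous


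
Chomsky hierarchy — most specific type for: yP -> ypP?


LHS has context (more than one symbol) and |LHS| ≤ |RHS|
Classification: Type 1 (Context-Sensitive)


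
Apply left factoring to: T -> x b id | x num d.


Common prefix: 'x'
Factored: T -> x T', T' -> b id | num d


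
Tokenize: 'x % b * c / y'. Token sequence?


Scan left to right, longest-match per lexeme
Tokens: ID(x), OP(%), ID(b), OP(*), ID(c), OP(/), ID(y)


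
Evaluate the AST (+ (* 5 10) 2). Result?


Evaluate inner: (* 5 10) = 50
Evaluate root: (+ 50 2) = 52
Result: 52


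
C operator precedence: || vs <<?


'<<' is shift (level 8); '||' is logical OR (level 1)
Higher level binds tighter
'<<' has higher precedence than '||'


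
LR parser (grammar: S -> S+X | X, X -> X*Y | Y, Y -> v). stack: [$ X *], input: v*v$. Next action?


no handle; shift 'v'
Action: shift


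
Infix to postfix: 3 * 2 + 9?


Left to right (same or higher precedence on left)
Postfix: 3 2 * 9 +


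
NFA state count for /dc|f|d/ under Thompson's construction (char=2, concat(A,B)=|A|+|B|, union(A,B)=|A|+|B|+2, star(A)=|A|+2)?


Syntax tree has 4 char leaf(s), 2 union(s), 0 star(s)
chars contribute 4×2 = 8; each union adds +2; each star adds +2
Total: 8 + 4 + 0 = 12 states


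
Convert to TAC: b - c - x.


Break into single-operator statements:
t1 = b - c
t2 = t1 - x


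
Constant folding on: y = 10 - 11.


10 - 11 = -1 at compile time
Optimized: y = -1


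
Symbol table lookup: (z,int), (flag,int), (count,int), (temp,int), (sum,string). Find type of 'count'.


Lookup 'count' → type int


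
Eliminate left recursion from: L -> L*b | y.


Left-recursive alternatives: L*b; non-recursive: y
Introduce L': L -> yL', L' -> *bL' | ε


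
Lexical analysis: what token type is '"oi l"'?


Pattern: double-quoted sequence
Type: STRING_LITERAL


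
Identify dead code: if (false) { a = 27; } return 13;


condition is constant false, so the whole block is unreachable
Dead: 'if (false) { a = 27; }'


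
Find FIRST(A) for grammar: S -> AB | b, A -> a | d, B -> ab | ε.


Per alternative of A: FIRST(a) = {a}; FIRST(d) = {d}
FIRST(A) = {a, d}


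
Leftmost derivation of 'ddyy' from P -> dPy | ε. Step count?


Derivation: P => dPy => ddPyy => ddyy
Steps: 3


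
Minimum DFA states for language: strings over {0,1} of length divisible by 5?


Track length mod 5: states 0..4, accept at 0
Minimal DFA: 5 states


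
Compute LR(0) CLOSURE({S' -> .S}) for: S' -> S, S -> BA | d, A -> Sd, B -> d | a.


Start: S' -> .S
For each item with dot before a nonterminal B, add B -> .γ for every B-production
Closure: [S' -> .S, S -> .BA, S -> .d, B -> .d, B -> .a]


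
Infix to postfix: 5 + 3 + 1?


Left to right (same or higher precedence on left)
Postfix: 5 3 + 1 +


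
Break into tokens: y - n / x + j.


Scan left to right, longest-match per lexeme
Tokens: ID(y), OP(-), ID(n), OP(/), ID(x), OP(+), ID(j)


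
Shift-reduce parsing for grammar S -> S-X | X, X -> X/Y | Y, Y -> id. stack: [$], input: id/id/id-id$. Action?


no handle on stack; shift 'id'
Action: shift


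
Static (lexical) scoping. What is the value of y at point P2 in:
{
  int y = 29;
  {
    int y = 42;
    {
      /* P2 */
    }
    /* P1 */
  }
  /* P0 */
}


P2's block does not declare y; resolves to the enclosing declaration at depth 1
y = 42


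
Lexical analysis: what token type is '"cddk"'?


Pattern: double-quoted sequence
Type: STRING_LITERAL


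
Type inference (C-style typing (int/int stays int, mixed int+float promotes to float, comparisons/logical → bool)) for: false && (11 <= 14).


Operand types: bool && bool
Rule: logical operators take bool operands and yield bool
Result type: bool


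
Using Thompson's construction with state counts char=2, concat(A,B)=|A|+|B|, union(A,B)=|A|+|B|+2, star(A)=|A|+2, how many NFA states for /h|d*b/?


Syntax tree has 3 char leaf(s), 1 union(s), 1 star(s)
chars contribute 3×2 = 6; each union adds +2; each star adds +2
Total: 6 + 2 + 2 = 10 states


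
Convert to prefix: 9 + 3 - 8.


left-to-right (same/higher precedence on left): tree is (- (+ 9 3) 8)
Prefix: - + 9 3 8


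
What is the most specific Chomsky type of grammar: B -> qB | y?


Right-linear: every RHS is a terminal or a terminal followed by one nonterminal
Classification: Type 3 (Regular)


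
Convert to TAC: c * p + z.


Break into single-operator statements:
t1 = c * p
t2 = t1 + z


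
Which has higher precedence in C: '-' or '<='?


'-' is additive (level 9); '<=' is relational (level 7)
Higher level binds tighter
'-' has higher precedence than '<='


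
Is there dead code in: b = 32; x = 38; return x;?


b is assigned but never read
Dead: 'b = 32'


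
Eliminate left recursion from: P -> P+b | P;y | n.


Left-recursive alternatives: P+b, P;y; non-recursive: n
Introduce P': P -> nP', P' -> +bP' | ;yP' | ε


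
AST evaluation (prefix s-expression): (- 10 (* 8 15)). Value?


Evaluate inner: (* 8 15) = 120
Evaluate root: (- 10 120) = -110
Result: -110


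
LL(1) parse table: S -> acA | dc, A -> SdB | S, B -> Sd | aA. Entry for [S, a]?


For [S, a]: 'a' ∈ FIRST(acA)
Entry: S -> acA


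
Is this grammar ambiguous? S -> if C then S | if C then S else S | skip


dangling else: 'if C then if C then skip else skip' parses two ways
Ambiguous


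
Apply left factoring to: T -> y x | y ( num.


Common prefix: 'y'
Factored: T -> y T', T' -> x | ( num


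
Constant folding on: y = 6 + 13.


6 + 13 = 19 at compile time
Optimized: y = 19


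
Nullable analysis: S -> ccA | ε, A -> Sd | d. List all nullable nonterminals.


A nonterminal is nullable iff some alternative derives ε (directly, or every symbol in it is nullable)
Nullable: {S}


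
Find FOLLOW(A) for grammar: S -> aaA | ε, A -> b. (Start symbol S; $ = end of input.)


$ ∈ FOLLOW(S). For each A -> αBβ: add FIRST(β)\{ε} to FOLLOW(B); if β nullable, add FOLLOW(A).
FOLLOW(A) = {$}


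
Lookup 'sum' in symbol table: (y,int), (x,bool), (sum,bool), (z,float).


Lookup 'sum' → type bool


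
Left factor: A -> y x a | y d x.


Common prefix: 'y'
Factored: A -> y A', A' -> x a | d x


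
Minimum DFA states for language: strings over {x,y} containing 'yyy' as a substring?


KMP-style automaton: 3 progress states + 1 absorbing accept = 4
Minimal DFA: 4 states


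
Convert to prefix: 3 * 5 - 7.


left-to-right (same/higher precedence on left): tree is (- (* 3 5) 7)
Prefix: - * 3 5 7


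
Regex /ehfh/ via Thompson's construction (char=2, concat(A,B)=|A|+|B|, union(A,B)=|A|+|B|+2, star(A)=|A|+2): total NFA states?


Syntax tree has 4 char leaf(s), 0 union(s), 0 star(s)
chars contribute 4×2 = 8; each union adds +2; each star adds +2
Total: 8 + 0 + 0 = 8 states


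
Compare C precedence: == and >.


'>' is relational (level 7); '==' is equality (level 6)
Higher level binds tighter
'>' has higher precedence than '=='


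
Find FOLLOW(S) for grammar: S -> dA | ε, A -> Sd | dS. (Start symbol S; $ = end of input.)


$ ∈ FOLLOW(S). For each A -> αBβ: add FIRST(β)\{ε} to FOLLOW(B); if β nullable, add FOLLOW(A).
FOLLOW(S) = {$, d}


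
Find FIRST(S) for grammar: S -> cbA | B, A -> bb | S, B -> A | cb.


Per alternative of S: FIRST(cbA) = {c}; FIRST(B) = {b, c}
FIRST(S) = {b, c}


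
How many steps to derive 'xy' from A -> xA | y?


Derivation: A => xA => xy
Steps: 2


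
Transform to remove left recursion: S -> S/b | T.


Left-recursive alternatives: S/b; non-recursive: T
Introduce S': S -> TS', S' -> /bS' | ε


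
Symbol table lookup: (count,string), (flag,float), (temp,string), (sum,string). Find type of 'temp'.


Lookup 'temp' → type string


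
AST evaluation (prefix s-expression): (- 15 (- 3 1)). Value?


Evaluate inner: (- 3 1) = 2
Evaluate root: (- 15 2) = 13
Result: 13


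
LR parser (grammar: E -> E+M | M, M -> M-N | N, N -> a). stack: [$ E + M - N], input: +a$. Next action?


handle 'M-N' on top
Action: reduce (M -> M-N)


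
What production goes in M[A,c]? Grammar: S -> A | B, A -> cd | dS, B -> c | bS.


For [A, c]: 'c' ∈ FIRST(cd)
Entry: A -> cd


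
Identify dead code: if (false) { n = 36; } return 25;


condition is constant false, so the whole block is unreachable
Dead: 'if (false) { n = 36; }'


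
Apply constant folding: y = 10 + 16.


10 + 16 = 26 at compile time
Optimized: y = 26


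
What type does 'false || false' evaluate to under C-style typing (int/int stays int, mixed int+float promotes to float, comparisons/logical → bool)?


Operand types: bool || bool
Rule: logical operators take bool operands and yield bool
Result type: bool


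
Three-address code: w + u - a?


Break into single-operator statements:
t1 = w + u
t2 = t1 - a


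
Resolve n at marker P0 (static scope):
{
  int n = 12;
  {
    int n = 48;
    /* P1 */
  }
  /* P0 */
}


n declared in the same block as P0
n = 12


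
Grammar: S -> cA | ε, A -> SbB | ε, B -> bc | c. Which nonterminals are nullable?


A nonterminal is nullable iff some alternative derives ε (directly, or every symbol in it is nullable)
Nullable: {A, S}


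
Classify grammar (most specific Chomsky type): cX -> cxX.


LHS has context (more than one symbol) and |LHS| ≤ |RHS|
Classification: Type 1 (Context-Sensitive)


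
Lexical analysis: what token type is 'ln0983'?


Pattern: letter/underscore followed by alphanumerics, not a keyword
Type: IDENTIFIER


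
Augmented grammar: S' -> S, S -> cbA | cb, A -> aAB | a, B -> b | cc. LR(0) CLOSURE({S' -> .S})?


Start: S' -> .S
For each item with dot before a nonterminal B, add B -> .γ for every B-production
Closure: [S' -> .S, S -> .cbA, S -> .cb]


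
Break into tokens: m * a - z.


Scan left to right, longest-match per lexeme
Tokens: ID(m), OP(*), ID(a), OP(-), ID(z)


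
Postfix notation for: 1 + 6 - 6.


Left to right (same or higher precedence on left)
Postfix: 1 6 + 6 -


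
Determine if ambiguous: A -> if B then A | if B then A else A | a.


dangling else: 'if B then if B then a else a' parses two ways
Ambiguous


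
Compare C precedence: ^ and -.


'-' is additive (level 9); '^' is bitwise XOR (level 4)
Higher level binds tighter
'-' has higher precedence than '^'


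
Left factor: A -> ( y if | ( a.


Common prefix: '('
Factored: A -> ( A', A' -> y if | a


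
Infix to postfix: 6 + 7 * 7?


* has higher precedence, evaluate 7*7 first
Postfix: 6 7 7 * +


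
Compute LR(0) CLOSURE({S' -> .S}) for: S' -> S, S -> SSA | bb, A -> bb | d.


Start: S' -> .S
For each item with dot before a nonterminal B, add B -> .γ for every B-production
Closure: [S' -> .S, S -> .SSA, S -> .bb]


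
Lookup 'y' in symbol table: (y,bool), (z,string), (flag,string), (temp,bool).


Lookup 'y' → type bool


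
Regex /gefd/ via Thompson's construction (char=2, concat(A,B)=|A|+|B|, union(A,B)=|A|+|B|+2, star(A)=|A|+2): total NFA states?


Syntax tree has 4 char leaf(s), 0 union(s), 0 star(s)
chars contribute 4×2 = 8; each union adds +2; each star adds +2
Total: 8 + 0 + 0 = 8 states


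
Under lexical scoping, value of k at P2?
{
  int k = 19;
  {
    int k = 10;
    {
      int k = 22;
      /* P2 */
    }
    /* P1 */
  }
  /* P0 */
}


k declared in the same block as P2
k = 22


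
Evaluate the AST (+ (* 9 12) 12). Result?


Evaluate inner: (* 9 12) = 108
Evaluate root: (+ 108 12) = 120
Result: 120


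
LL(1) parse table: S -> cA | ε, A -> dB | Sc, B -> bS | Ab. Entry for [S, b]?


For [S, b]: ε is nullable and 'b' ∈ FOLLOW(S)
Entry: S -> ε


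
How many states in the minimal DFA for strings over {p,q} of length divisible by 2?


Track length mod 2: states 0..1, accept at 0
Minimal DFA: 2 states


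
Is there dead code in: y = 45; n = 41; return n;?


y is assigned but never read
Dead: 'y = 45'


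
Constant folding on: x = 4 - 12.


4 - 12 = -8 at compile time
Optimized: x = -8


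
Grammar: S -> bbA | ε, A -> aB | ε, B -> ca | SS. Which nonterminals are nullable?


A nonterminal is nullable iff some alternative derives ε (directly, or every symbol in it is nullable)
Nullable: {A, B, S}


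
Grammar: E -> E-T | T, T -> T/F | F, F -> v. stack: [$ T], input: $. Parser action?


lookahead ∉ {/} so T won't extend; reduce E -> T
Action: reduce (E -> T)


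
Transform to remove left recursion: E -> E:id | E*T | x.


Left-recursive alternatives: E:id, E*T; non-recursive: x
Introduce E': E -> xE', E' -> :idE' | *TE' | ε


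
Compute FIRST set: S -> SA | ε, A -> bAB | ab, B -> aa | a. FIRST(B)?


Per alternative of B: FIRST(aa) = {a}; FIRST(a) = {a}
FIRST(B) = {a}


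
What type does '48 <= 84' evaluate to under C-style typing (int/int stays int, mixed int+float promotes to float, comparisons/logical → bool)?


Operand types: int <= int
Rule: comparison yields bool
Result type: bool


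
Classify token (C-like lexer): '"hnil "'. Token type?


Pattern: double-quoted sequence
Type: STRING_LITERAL


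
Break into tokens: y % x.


Scan left to right, longest-match per lexeme
Tokens: ID(y), OP(%), ID(x)


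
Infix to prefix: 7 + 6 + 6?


left-to-right (same/higher precedence on left): tree is (+ (+ 7 6) 6)
Prefix: + + 7 6 6


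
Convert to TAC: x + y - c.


Break into single-operator statements:
t1 = x + y
t2 = t1 - c


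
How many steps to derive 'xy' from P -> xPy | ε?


Derivation: P => xPy => xy
Steps: 2


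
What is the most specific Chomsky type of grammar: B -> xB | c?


Right-linear: every RHS is a terminal or a terminal followed by one nonterminal
Classification: Type 3 (Regular)


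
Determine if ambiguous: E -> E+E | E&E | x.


'x+x&x' has two parse trees (no precedence encoded between + and &)
Ambiguous


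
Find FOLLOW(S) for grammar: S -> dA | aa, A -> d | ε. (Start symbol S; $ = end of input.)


$ ∈ FOLLOW(S). For each A -> αBβ: add FIRST(β)\{ε} to FOLLOW(B); if β nullable, add FOLLOW(A).
FOLLOW(S) = {$}


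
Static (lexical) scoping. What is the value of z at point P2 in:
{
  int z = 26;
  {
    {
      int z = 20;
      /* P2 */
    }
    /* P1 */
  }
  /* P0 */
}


z declared in the same block as P2
z = 20


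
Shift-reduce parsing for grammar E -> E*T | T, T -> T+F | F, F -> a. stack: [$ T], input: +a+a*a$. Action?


shift '+' to continue T -> T+F
Action: shift


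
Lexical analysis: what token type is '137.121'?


Pattern: digits with a decimal point
Type: FLOAT_LITERAL


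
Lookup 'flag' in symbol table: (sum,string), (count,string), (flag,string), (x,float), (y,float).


Lookup 'flag' → type string


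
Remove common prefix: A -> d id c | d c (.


Common prefix: 'd'
Factored: A -> d A', A' -> id c | c (


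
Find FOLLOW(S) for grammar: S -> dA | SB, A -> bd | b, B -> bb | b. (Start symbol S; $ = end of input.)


$ ∈ FOLLOW(S). For each A -> αBβ: add FIRST(β)\{ε} to FOLLOW(B); if β nullable, add FOLLOW(A).
FOLLOW(S) = {$, b}


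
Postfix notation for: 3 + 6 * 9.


* has higher precedence, evaluate 6*9 first
Postfix: 3 6 9 * +


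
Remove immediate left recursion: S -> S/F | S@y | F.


Left-recursive alternatives: S/F, S@y; non-recursive: F
Introduce S': S -> FS', S' -> /FS' | @yS' | ε


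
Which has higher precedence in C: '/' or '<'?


'/' is multiplicative (level 10); '<' is relational (level 7)
Higher level binds tighter
'/' has higher precedence than '<'


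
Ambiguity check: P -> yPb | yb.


balanced y^n…b^n: each string has a unique parse
Unambiguous


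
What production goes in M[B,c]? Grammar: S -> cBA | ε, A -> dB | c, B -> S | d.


For [B, c]: 'c' ∈ FIRST(S)
Entry: B -> S


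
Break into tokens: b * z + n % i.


Scan left to right, longest-match per lexeme
Tokens: ID(b), OP(*), ID(z), OP(+), ID(n), OP(%), ID(i)


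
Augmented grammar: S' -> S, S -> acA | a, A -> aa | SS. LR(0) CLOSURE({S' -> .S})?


Start: S' -> .S
For each item with dot before a nonterminal B, add B -> .γ for every B-production
Closure: [S' -> .S, S -> .acA, S -> .a]


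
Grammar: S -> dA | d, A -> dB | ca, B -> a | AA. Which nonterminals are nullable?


A nonterminal is nullable iff some alternative derives ε (directly, or every symbol in it is nullable)
Nullable: {}


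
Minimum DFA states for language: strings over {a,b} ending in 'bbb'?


Track the longest suffix of input matching a prefix of 'bbb': 4 classes (prefixes of length 0..3)
Minimal DFA: 4 states


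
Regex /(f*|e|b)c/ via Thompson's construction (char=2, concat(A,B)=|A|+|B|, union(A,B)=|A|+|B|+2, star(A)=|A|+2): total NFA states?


Syntax tree has 4 char leaf(s), 2 union(s), 1 star(s)
chars contribute 4×2 = 8; each union adds +2; each star adds +2
Total: 8 + 4 + 2 = 14 states


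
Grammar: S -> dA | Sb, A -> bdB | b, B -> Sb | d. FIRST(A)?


Per alternative of A: FIRST(bdB) = {b}; FIRST(b) = {b}
FIRST(A) = {b}


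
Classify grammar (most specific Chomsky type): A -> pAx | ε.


Single nonterminal LHS, but p^n x^n is not regular
Classification: Type 2 (Context-Free)


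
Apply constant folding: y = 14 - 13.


14 - 13 = 1 at compile time
Optimized: y = 1


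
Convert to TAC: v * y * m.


Break into single-operator statements:
t1 = v * y
t2 = t1 * m


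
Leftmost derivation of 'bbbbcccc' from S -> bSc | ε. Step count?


Derivation: S => bSc => bbScc => bbbSccc => bbbbScccc => bbbbcccc
Steps: 5


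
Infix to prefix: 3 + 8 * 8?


'*' binds tighter: tree is (+ 3 (* 8 8))
Prefix: + 3 * 8 8


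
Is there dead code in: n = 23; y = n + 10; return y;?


n is read by y's definition; y is returned
No dead code


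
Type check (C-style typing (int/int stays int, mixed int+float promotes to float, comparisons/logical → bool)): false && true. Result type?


Operand types: bool && bool
Rule: logical operators take bool operands and yield bool
Result type: bool


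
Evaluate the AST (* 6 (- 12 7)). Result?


Evaluate inner: (- 12 7) = 5
Evaluate root: (* 6 5) = 30
Result: 30


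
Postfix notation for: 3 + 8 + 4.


Left to right (same or higher precedence on left)
Postfix: 3 8 + 4 +


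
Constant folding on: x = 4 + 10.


4 + 10 = 14 at compile time
Optimized: x = 14


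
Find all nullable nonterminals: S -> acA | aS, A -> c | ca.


A nonterminal is nullable iff some alternative derives ε (directly, or every symbol in it is nullable)
Nullable: {}


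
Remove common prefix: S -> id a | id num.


Common prefix: 'id'
Factored: S -> id S', S' -> a | num


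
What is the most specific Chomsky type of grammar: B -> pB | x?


Right-linear: every RHS is a terminal or a terminal followed by one nonterminal
Classification: Type 3 (Regular)


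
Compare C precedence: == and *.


'*' is multiplicative (level 10); '==' is equality (level 6)
Higher level binds tighter
'*' has higher precedence than '=='


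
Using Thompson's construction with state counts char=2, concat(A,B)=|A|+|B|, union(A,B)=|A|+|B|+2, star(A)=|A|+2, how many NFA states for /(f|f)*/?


Syntax tree has 2 char leaf(s), 1 union(s), 1 star(s)
chars contribute 2×2 = 4; each union adds +2; each star adds +2
Total: 4 + 2 + 2 = 8 states


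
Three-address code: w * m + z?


Break into single-operator statements:
t1 = w * m
t2 = t1 + z


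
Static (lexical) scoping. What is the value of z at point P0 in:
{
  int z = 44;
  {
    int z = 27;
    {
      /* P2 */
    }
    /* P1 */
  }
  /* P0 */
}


z declared in the same block as P0
z = 44


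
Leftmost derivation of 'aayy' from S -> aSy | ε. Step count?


Derivation: S => aSy => aaSyy => aayy
Steps: 3


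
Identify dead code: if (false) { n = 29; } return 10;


condition is constant false, so the whole block is unreachable
Dead: 'if (false) { n = 29; }'


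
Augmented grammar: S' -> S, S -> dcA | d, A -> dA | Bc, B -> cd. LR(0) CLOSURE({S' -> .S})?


Start: S' -> .S
For each item with dot before a nonterminal B, add B -> .γ for every B-production
Closure: [S' -> .S, S -> .dcA, S -> .d]


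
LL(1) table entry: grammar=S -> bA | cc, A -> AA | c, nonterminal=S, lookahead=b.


For [S, b]: 'b' ∈ FIRST(bA)
Entry: S -> bA


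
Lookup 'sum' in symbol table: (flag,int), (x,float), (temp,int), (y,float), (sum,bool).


Lookup 'sum' → type bool


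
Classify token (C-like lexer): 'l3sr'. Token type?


Pattern: letter/underscore followed by alphanumerics, not a keyword
Type: IDENTIFIER


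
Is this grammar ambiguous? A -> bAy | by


balanced b^n…y^n: each string has a unique parse
Unambiguous


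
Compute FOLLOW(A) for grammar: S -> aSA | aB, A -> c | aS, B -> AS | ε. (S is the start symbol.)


$ ∈ FOLLOW(S). For each A -> αBβ: add FIRST(β)\{ε} to FOLLOW(B); if β nullable, add FOLLOW(A).
FOLLOW(A) = {$, a, c}


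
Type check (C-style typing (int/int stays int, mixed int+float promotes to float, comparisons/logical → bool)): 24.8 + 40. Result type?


Operand types: float + int
Rule: mixed int/float promotes to float; int/int stays int
Result type: float


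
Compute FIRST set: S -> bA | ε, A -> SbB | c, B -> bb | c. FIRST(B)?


Per alternative of B: FIRST(bb) = {b}; FIRST(c) = {c}
FIRST(B) = {b, c}


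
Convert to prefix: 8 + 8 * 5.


'*' binds tighter: tree is (+ 8 (* 8 5))
Prefix: + 8 * 8 5


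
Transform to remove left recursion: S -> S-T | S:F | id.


Left-recursive alternatives: S-T, S:F; non-recursive: id
Introduce S': S -> idS', S' -> -TS' | :FS' | ε


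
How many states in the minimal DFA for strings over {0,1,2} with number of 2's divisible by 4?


Track (count of 2) mod 4: states 0..3, accept at 0
Minimal DFA: 4 states


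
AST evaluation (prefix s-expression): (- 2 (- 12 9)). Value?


Evaluate inner: (- 12 9) = 3
Evaluate root: (- 2 3) = -1
Result: -1


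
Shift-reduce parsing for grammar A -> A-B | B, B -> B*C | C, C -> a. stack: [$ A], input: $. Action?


start symbol A on stack, input exhausted
Action: accept


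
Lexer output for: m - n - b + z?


Scan left to right, longest-match per lexeme
Tokens: ID(m), OP(-), ID(n), OP(-), ID(b), OP(+), ID(z)


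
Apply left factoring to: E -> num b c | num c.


Common prefix: 'num'
Factored: E -> num E', E' -> b c | c


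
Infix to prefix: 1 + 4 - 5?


left-to-right (same/higher precedence on left): tree is (- (+ 1 4) 5)
Prefix: - + 1 4 5


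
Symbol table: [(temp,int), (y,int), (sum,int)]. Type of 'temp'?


Lookup 'temp' → type int


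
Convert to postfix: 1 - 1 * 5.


* has higher precedence, evaluate 1*5 first
Postfix: 1 1 5 * -


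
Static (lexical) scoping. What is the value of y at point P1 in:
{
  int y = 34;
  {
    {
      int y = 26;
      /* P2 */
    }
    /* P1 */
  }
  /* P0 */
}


P1's block does not declare y; resolves to the enclosing declaration at depth 0
y = 34


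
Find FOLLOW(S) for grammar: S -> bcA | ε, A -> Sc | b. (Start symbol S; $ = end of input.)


$ ∈ FOLLOW(S). For each A -> αBβ: add FIRST(β)\{ε} to FOLLOW(B); if β nullable, add FOLLOW(A).
FOLLOW(S) = {$, c}


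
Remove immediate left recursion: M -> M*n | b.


Left-recursive alternatives: M*n; non-recursive: b
Introduce M': M -> bM', M' -> *nM' | ε


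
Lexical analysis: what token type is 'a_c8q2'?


Pattern: letter/underscore followed by alphanumerics, not a keyword
Type: IDENTIFIER


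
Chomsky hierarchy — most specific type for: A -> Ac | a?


Left-linear: every RHS is a terminal or one nonterminal followed by a terminal
Classification: Type 3 (Regular)


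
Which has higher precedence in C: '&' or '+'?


'+' is additive (level 9); '&' is bitwise AND (level 5)
Higher level binds tighter
'+' has higher precedence than '&'


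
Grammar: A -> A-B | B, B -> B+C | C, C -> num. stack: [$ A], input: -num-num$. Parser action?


shift '-' to continue A -> A-B
Action: shift


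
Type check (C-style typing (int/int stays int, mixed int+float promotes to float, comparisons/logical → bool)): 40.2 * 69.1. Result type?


Operand types: float * float
Rule: mixed int/float promotes to float; int/int stays int
Result type: float
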